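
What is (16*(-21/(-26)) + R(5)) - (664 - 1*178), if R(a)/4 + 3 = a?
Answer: -6046/13 ≈ -465.08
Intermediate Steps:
R(a) = -12 + 4*a
(16*(-21/(-26)) + R(5)) - (664 - 1*178) = (16*(-21/(-26)) + (-12 + 4*5)) - (664 - 1*178) = (16*(-21*(-1/26)) + (-12 + 20)) - (664 - 178) = (16*(21/26) + 8) - 1*486 = (168/13 + 8) - 486 = 272/13 - 486 = -6046/13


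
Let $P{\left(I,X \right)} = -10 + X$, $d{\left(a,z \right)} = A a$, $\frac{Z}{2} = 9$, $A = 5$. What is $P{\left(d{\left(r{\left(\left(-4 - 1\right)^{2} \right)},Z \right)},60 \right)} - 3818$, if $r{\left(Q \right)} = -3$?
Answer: $-3768$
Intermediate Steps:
$Z = 18$ ($Z = 2 \cdot 9 = 18$)
$d{\left(a,z \right)} = 5 a$
$P{\left(d{\left(r{\left(\left(-4 - 1\right)^{2} \right)},Z \right)},60 \right)} - 3818 = \left(-10 + 60\right) - 3818 = 50 - 3818 = -3768$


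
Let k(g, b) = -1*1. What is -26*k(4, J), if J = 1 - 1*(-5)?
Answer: 26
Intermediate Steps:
J = 6 (J = 1 + 5 = 6)
k(g, b) = -1
-26*k(4, J) = -26*(-1) = 26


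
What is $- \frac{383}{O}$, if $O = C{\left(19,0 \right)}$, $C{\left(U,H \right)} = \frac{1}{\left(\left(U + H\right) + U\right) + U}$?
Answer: $-21831$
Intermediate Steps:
$C{\left(U,H \right)} = \frac{1}{H + 3 U}$ ($C{\left(U,H \right)} = \frac{1}{\left(\left(H + U\right) + U\right) + U} = \frac{1}{\left(H + 2 U\right) + U} = \frac{1}{H + 3 U}$)
$O = \frac{1}{57}$ ($O = \frac{1}{0 + 3 \cdot 19} = \frac{1}{0 + 57} = \frac{1}{57} \approx 0.017544$)
$- \frac{383}{O} = - 383 \frac{1}{\frac{1}{57}} = \left(-383\right) 57 = -21831$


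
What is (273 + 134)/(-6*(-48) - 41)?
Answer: 407/247 ≈ 1.6478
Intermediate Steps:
(273 + 134)/(-6*(-48) - 41) = 407/(288 - 41) = 407/247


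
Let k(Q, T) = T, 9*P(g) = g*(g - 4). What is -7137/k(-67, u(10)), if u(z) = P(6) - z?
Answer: 1647/2 ≈ 823.50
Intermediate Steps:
P(g) = g*(-4 + g)/9 (P(g) = (g*(g - 4))/9 = (g*(-4 + g))/9 = g*(-4 + g)/9)
u(z) = 4/3 - z (u(z) = (⅑)*6*(-4 + 6) - z = (⅑)*6*2 - z = 4/3 - z)
-7137/k(-67, u(10)) = -7137/(4/3 - 1*10) = -7137/(4/3 - 10) = -7137/(-26/3) = -7137*(-3/26) = 1647/2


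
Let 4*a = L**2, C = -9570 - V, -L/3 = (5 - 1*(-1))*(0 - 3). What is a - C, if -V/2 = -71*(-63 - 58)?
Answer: -6883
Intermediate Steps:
V = -17182 (V = -(-142)*(-63 - 58) = -(-142)*(-121) = -2*8591 = -17182)
L = 54 (L = -3*(5 - 1*(-1))*(0 - 3) = -3*(5 + 1)*(-3) = -18*(-3) = -3*(-18) = 54)
C = 7612 (C = -9570 - 1*(-17182) = -9570 + 17182 = 7612)
a = 729 (a = (1/4)*54**2 = (1/4)*2916 = 729)
a - C = 729 - 1*7612 = 729 - 7612 = -6883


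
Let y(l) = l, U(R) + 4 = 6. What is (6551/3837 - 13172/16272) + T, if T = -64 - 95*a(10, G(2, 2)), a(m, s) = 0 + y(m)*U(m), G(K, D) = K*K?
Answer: -10213965599/5202972 ≈ -1963.1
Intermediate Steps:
U(R) = 2 (U(R) = -4 + 6 = 2)
G(K, D) = K**2
a(m, s) = 2*m (a(m, s) = 0 + m*2 = 0 + 2*m = 2*m)
T = -1964 (T = -64 - 190*10 = -64 - 95*20 = -64 - 1900 = -1964)
(6551/3837 - 13172/16272) + T = (6551/3837 - 13172/16272) - 1964 = (6551*(1/3837) - 13172*1/16272) - 1964 = (6551/3837 - 3293/4068) - 1964 = 4671409/5202972 - 1964 = -10213965599/5202972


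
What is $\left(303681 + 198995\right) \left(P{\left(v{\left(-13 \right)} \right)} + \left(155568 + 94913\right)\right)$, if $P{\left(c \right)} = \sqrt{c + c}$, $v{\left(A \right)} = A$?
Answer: $125910787156 + 502676 i \sqrt{26} \approx 1.2591 \cdot 10^{11} + 2.5632 \cdot 10^{6} i$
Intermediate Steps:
$P{\left(c \right)} = \sqrt{2} \sqrt{c}$ ($P{\left(c \right)} = \sqrt{2 c} = \sqrt{2} \sqrt{c}$)
$\left(303681 + 198995\right) \left(P{\left(v{\left(-13 \right)} \right)} + \left(155568 + 94913\right)\right) = \left(303681 + 198995\right) \left(\sqrt{2} \sqrt{-13} + \left(155568 + 94913\right)\right) = 502676 \left(\sqrt{2} i \sqrt{13} + 250481\right) = 502676 \left(i \sqrt{26} + 250481\right) = 502676 \left(250481 + i \sqrt{26}\right) = 125910787156 + 502676 i \sqrt{26}$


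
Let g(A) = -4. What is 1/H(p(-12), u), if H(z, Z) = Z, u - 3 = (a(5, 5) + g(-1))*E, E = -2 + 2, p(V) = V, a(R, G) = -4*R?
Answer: ⅓ ≈ 0.33333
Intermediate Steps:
E = 0
u = 3 (u = 3 + (-4*5 - 4)*0 = 3 + (-20 - 4)*0 = 3 - 24*0 = 3 + 0 = 3)
1/H(p(-12), u) = 1/3 = ⅓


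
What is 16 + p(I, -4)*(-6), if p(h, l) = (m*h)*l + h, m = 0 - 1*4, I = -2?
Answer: 220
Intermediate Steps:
m = -4 (m = 0 - 4 = -4)
p(h, l) = h - 4*h*l (p(h, l) = (-4*h)*l + h = -4*h*l + h = h - 4*h*l)
16 + p(I, -4)*(-6) = 16 - 2*(1 - 4*(-4))*(-6) = 16 - 2*(1 + 16)*(-6) = 16 - 2*17*(-6) = 16 - 34*(-6) = 16 + 204 = 220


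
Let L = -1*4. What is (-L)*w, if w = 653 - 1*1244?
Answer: -2364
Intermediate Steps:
w = -591 (w = 653 - 1244 = -591)
L = -4
(-L)*w = -1*(-4)*(-591) = 4*(-591) = -2364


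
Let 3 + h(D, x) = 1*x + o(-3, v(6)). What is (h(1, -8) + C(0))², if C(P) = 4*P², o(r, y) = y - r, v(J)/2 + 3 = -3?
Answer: 400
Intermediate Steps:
v(J) = -12 (v(J) = -6 + 2*(-3) = -6 - 6 = -12)
h(D, x) = -12 + x (h(D, x) = -3 + (1*x + (-12 - 1*(-3))) = -3 + (x + (-12 + 3)) = -3 + (x - 9) = -3 + (-9 + x) = -12 + x)
(h(1, -8) + C(0))² = ((-12 - 8) + 4*0²)² = (-20 + 4*0)² = (-20 + 0)² = (-20)² = 400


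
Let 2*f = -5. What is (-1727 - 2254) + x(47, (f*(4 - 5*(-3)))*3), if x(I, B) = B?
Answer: -8247/2 ≈ -4123.5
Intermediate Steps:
f = -5/2 (f = (½)*(-5) = -5/2 ≈ -2.5000)
(-1727 - 2254) + x(47, (f*(4 - 5*(-3)))*3) = (-1727 - 2254) - 5*(4 - 5*(-3))/2*3 = -3981 - 5*(4 + 15)/2*3 = -3981 - 5/2*19*3 = -3981 - 95/2*3 = -3981 - 285/2 = -8247/2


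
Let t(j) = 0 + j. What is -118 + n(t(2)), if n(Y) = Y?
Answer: -116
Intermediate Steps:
t(j) = j
-118 + n(t(2)) = -118 + 2 = -116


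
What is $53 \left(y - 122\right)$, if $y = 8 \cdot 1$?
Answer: $-6042$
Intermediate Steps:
$y = 8$
$53 \left(y - 122\right) = 53 \left(8 - 122\right) = 53 \left(-114\right) = -6042$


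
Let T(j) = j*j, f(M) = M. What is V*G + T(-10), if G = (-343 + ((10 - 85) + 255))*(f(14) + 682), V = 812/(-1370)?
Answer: 46128388/685 ≈ 67341.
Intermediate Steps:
V = -406/685 (V = 812*(-1/1370) = -406/685 ≈ -0.59270)
T(j) = j²
G = -113448 (G = (-343 + ((10 - 85) + 255))*(14 + 682) = (-343 + (-75 + 255))*696 = (-343 + 180)*696 = -163*696 = -113448)
V*G + T(-10) = -406/685*(-113448) + (-10)² = 46059888/685 + 100 = 46128388/685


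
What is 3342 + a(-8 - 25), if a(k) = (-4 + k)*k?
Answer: 4563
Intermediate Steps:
a(k) = k*(-4 + k)
3342 + a(-8 - 25) = 3342 + (-8 - 25)*(-4 + (-8 - 25)) = 3342 - 33*(-4 - 33) = 3342 - 33*(-37) = 3342 + 1221 = 4563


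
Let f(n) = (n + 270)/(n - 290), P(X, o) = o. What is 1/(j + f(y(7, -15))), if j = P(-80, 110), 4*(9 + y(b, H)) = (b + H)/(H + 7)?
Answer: 239/26081 ≈ 0.0091638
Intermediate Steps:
y(b, H) = -9 + (H + b)/(4*(7 + H)) (y(b, H) = -9 + ((b + H)/(H + 7))/4 = -9 + ((H + b)/(7 + H))/4 = -9 + (H + b)/(4*(7 + H)))
f(n) = (270 + n)/(-290 + n)
j = 110
1/(j + f(y(7, -15))) = 1/(110 + (270 + (-252 + 7 - 35*(-15))/(4*(7 - 15)))/(-290 + (-252 + 7 - 35*(-15))/(4*(7 - 15)))) = 1/(110 + (270 + (¼)*(-252 + 7 + 525)/(-8))/(-290 + (¼)*(-252 + 7 + 525)/(-8))) = 1/(110 + (270 + (¼)*(-⅛)*280)/(-290 + (¼)*(-⅛)*280)) = 1/(110 + (270 - 35/4)/(-290 - 35/4)) = 1/(110 + (1045/4)/(-1195/4)) = 1/(110 - 4/1195*1045/4) = 1/(110 - 209/239) = 1/(26081/239) = 239/26081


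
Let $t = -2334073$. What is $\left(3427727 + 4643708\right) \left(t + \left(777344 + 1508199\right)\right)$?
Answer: $-391706740550$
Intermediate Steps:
$\left(3427727 + 4643708\right) \left(t + \left(777344 + 1508199\right)\right) = \left(3427727 + 4643708\right) \left(-2334073 + \left(777344 + 1508199\right)\right) = 8071435 \left(-2334073 + 2285543\right) = 8071435 \left(-48530\right) = -391706740550$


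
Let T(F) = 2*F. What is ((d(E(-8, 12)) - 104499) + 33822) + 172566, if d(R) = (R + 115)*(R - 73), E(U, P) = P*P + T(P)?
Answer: 128774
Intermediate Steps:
E(U, P) = P**2 + 2*P (E(U, P) = P*P + 2*P = P**2 + 2*P)
d(R) = (-73 + R)*(115 + R) (d(R) = (115 + R)*(-73 + R) = (-73 + R)*(115 + R))
((d(E(-8, 12)) - 104499) + 33822) + 172566 = (((-8395 + (12*(2 + 12))**2 + 42*(12*(2 + 12))) - 104499) + 33822) + 172566 = (((-8395 + (12*14)**2 + 42*(12*14)) - 104499) + 33822) + 172566 = (((-8395 + 168**2 + 42*168) - 104499) + 33822) + 172566 = (((-8395 + 28224 + 7056) - 104499) + 33822) + 172566 = ((26885 - 104499) + 33822) + 172566 = (-77614 + 33822) + 172566 = -43792 + 172566 = 128774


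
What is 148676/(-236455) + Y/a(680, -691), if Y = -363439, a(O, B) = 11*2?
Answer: -85940239617/5202010 ≈ -16521.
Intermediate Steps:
a(O, B) = 22
148676/(-236455) + Y/a(680, -691) = 148676/(-236455) - 363439/22 = 148676*(-1/236455) - 363439*1/22 = -148676/236455 - 363439/22 = -85940239617/5202010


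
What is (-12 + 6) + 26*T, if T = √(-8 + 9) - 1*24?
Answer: -604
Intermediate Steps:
T = -23 (T = √1 - 24 = 1 - 24 = -23)
(-12 + 6) + 26*T = (-12 + 6) + 26*(-23) = -6 - 598 = -604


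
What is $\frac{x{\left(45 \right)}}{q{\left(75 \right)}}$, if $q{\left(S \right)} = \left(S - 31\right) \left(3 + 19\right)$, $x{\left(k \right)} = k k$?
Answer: $\frac{2025}{968} \approx 2.0919$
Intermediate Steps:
$x{\left(k \right)} = k^{2}$
$q{\left(S \right)} = -682 + 22 S$ ($q{\left(S \right)} = \left(-31 + S\right) 22 = -682 + 22 S$)
$\frac{x{\left(45 \right)}}{q{\left(75 \right)}} = \frac{45^{2}}{-682 + 22 \cdot 75} = \frac{2025}{-682 + 1650} = \frac{2025}{968}$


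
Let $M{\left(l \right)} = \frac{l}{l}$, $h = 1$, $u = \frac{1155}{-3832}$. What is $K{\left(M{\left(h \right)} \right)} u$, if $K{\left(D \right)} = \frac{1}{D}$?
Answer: $- \frac{1155}{3832} \approx -0.30141$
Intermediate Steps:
$u = - \frac{1155}{3832}$ ($u = 1155 \left(- \frac{1}{3832}\right) = - \frac{1155}{3832} \approx -0.30141$)
$M{\left(l \right)} = 1$
$K{\left(M{\left(h \right)} \right)} u = 1^{-1} \left(- \frac{1155}{3832}\right) = 1 \left(- \frac{1155}{3832}\right) = - \frac{1155}{3832}$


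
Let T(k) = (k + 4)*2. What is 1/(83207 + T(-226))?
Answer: 1/82763 ≈ 1.2083e-5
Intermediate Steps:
T(k) = 8 + 2*k (T(k) = (4 + k)*2 = 8 + 2*k)
1/(83207 + T(-226)) = 1/(83207 + (8 + 2*(-226))) = 1/(83207 + (8 - 452)) = 1/(83207 - 444) = 1/82763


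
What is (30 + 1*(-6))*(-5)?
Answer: -120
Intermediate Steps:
(30 + 1*(-6))*(-5) = (30 - 6)*(-5) = 24*(-5) = -120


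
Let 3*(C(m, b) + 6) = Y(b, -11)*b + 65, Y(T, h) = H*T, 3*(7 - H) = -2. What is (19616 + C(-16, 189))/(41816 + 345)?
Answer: 332756/126483 ≈ 2.6308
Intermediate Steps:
H = 23/3 (H = 7 - 1/3*(-2) = 7 + 2/3 = 23/3 ≈ 7.6667)
Y(T, h) = 23*T/3
C(m, b) = 47/3 + 23*b**2/9 (C(m, b) = -6 + ((23*b/3)*b + 65)/3 = -6 + (23*b**2/3 + 65)/3 = -6 + (65 + 23*b**2/3)/3 = -6 + (65/3 + 23*b**2/9) = 47/3 + 23*b**2/9)
(19616 + C(-16, 189))/(41816 + 345) = (19616 + (47/3 + (23/9)*189**2))/(41816 + 345) = (19616 + (47/3 + (23/9)*35721))/42161 = (19616 + (47/3 + 91287))*(1/42161) = (19616 + 273908/3)*(1/42161) = (332756/3)*(1/42161) = 332756/126483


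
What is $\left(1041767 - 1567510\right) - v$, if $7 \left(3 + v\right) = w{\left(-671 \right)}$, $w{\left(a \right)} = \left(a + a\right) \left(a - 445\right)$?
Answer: $- \frac{5177852}{7} \approx -7.3969 \cdot 10^{5}$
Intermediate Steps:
$w{\left(a \right)} = 2 a \left(-445 + a\right)$
$v = \frac{1497651}{7}$ ($v = -3 + \frac{2 \left(-671\right) \left(-445 - 671\right)}{7} = -3 + \frac{2 \left(-671\right) \left(-1116\right)}{7} = -3 + \frac{1}{7} \cdot 1497672 = -3 + \frac{1497672}{7} = \frac{1497651}{7} \approx 2.1395 \cdot 10^{5}$)
$\left(1041767 - 1567510\right) - v = \left(1041767 - 1567510\right) - \frac{1497651}{7} = -525743 - \frac{1497651}{7} = - \frac{5177852}{7}$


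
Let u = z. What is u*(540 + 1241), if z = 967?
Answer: 1722227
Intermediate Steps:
u = 967
u*(540 + 1241) = 967*(540 + 1241) = 967*1781 = 1722227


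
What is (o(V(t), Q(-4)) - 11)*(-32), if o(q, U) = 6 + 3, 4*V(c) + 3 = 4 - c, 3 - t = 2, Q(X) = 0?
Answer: 64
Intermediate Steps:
t = 1 (t = 3 - 1*2 = 3 - 2 = 1)
V(c) = 1/4 - c/4 (V(c) = -3/4 + (4 - c)/4 = -3/4 + (1 - c/4) = 1/4 - c/4)
o(q, U) = 9
(o(V(t), Q(-4)) - 11)*(-32) = (9 - 11)*(-32) = -2*(-32) = 64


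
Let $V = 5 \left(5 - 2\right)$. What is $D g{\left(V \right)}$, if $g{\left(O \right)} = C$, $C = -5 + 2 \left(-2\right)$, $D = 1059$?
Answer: $-9531$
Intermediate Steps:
$V = 15$ ($V = 5 \cdot 3 = 15$)
$C = -9$ ($C = -5 - 4 = -9$)
$g{\left(O \right)} = -9$
$D g{\left(V \right)} = 1059 \left(-9\right) = -9531$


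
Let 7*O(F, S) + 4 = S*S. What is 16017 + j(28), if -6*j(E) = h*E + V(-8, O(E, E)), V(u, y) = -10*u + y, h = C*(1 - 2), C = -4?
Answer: 111765/7 ≈ 15966.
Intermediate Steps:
h = 4 (h = -4*(1 - 2) = -4*(-1) = 4)
O(F, S) = -4/7 + S**2/7 (O(F, S) = -4/7 + (S*S)/7 = -4/7 + S**2/7)
V(u, y) = y - 10*u
j(E) = -278/21 - 2*E/3 - E**2/42 (j(E) = -(4*E + ((-4/7 + E**2/7) - 10*(-8)))/6 = -(4*E + ((-4/7 + E**2/7) + 80))/6 = -(4*E + (556/7 + E**2/7))/6 = -(556/7 + 4*E + E**2/7)/6 = -278/21 - 2*E/3 - E**2/42)
16017 + j(28) = 16017 + (-278/21 - 2/3*28 - 1/42*28**2) = 16017 + (-278/21 - 56/3 - 1/42*784) = 16017 + (-278/21 - 56/3 - 56/3) = 16017 - 354/7 = 111765/7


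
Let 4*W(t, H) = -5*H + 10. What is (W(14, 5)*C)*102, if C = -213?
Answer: 162945/2 ≈ 81473.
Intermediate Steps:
W(t, H) = 5/2 - 5*H/4 (W(t, H) = (-5*H + 10)/4 = (10 - 5*H)/4 = 5/2 - 5*H/4)
(W(14, 5)*C)*102 = ((5/2 - 5/4*5)*(-213))*102 = ((5/2 - 25/4)*(-213))*102 = -15/4*(-213)*102 = (3195/4)*102 = 162945/2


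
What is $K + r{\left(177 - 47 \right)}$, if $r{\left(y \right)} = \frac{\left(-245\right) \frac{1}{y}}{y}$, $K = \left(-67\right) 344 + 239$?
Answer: $- \frac{77094469}{3380} \approx -22809.0$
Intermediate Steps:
$K = -22809$ ($K = -23048 + 239 = -22809$)
$r{\left(y \right)} = - \frac{245}{y^{2}}$
$K + r{\left(177 - 47 \right)} = -22809 - \frac{245}{\left(177 - 47\right)^{2}} = -22809 - \frac{245}{16900} = -22809 - \frac{49}{3380} = - \frac{77094469}{3380}$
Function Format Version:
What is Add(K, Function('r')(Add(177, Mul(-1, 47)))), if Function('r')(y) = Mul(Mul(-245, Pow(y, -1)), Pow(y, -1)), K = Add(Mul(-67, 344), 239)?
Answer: Rational(-77094469, 3380) ≈ -22809.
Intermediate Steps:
K = -22809 (K = Add(-23048, 239) = -22809)
Function('r')(y) = Mul(-245, Pow(y, -2))
Add(K, Function('r')(Add(177, Mul(-1, 47)))) = Add(-22809, Mul(-245, Pow(Add(177, Mul(-1, 47)), -2))) = Add(-22809, Mul(-245, Pow(Add(177, -47), -2))) = Add(-22809, Mul(-245, Pow(130, -2))) = Add(-22809, Mul(-245, Rational(1, 16900))) = Add(-22809, Rational(-49, 3380)) = Rational(-77094469, 3380)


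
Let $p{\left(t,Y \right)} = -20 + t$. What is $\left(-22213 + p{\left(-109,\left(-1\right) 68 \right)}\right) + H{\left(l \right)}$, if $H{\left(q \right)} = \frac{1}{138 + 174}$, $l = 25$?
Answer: $- \frac{6970703}{312} \approx -22342.0$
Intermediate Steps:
$H{\left(q \right)} = \frac{1}{312}$
$\left(-22213 + p{\left(-109,\left(-1\right) 68 \right)}\right) + H{\left(l \right)} = \left(-22213 - 129\right) + \frac{1}{312} = -22342 + \frac{1}{312} = - \frac{6970703}{312}$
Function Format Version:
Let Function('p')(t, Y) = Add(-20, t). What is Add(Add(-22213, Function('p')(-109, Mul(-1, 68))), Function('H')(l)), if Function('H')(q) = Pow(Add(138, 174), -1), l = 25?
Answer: Rational(-6970703, 312) ≈ -22342.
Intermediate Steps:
Function('H')(q) = Rational(1, 312) (Function('H')(q) = Pow(312, -1) = Rational(1, 312))
Add(Add(-22213, Function('p')(-109, Mul(-1, 68))), Function('H')(l)) = Add(Add(-22213, Add(-20, -109)), Rational(1, 312)) = Add(Add(-22213, -129), Rational(1, 312)) = Add(-22342, Rational(1, 312)) = Rational(-6970703, 312)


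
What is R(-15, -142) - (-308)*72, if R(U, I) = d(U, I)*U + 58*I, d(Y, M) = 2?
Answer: 13910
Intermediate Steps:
R(U, I) = 2*U + 58*I
R(-15, -142) - (-308)*72 = (2*(-15) + 58*(-142)) - (-308)*72 = (-30 - 8236) - 1*(-22176) = -8266 + 22176 = 13910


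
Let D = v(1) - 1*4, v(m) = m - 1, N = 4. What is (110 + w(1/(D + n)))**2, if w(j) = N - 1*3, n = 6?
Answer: 12321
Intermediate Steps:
v(m) = -1 + m
D = -4 (D = (-1 + 1) - 1*4 = 0 - 4 = -4)
w(j) = 1 (w(j) = 4 - 1*3 = 4 - 3 = 1)
(110 + w(1/(D + n)))**2 = (110 + 1)**2 = 111**2 = 12321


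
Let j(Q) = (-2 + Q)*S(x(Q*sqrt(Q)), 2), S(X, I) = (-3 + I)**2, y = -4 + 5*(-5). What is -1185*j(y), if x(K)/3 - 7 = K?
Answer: 36735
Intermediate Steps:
x(K) = 21 + 3*K
y = -29 (y = -4 - 25 = -29)
j(Q) = -2 + Q (j(Q) = (-2 + Q)*(-3 + 2)**2 = (-2 + Q)*(-1)**2 = (-2 + Q)*1 = -2 + Q)
-1185*j(y) = -1185*(-2 - 29) = -1185*(-31) = 36735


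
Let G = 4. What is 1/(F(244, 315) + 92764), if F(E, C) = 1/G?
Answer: 4/371057 ≈ 1.0780e-5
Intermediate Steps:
F(E, C) = ¼ (F(E, C) = 1/4 = ¼)
1/(F(244, 315) + 92764) = 1/(¼ + 92764) = 1/(371057/4) = 4/371057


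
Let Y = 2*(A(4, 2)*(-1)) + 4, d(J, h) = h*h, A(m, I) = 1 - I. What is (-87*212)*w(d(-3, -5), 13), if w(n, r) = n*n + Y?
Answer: -11638164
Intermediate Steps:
d(J, h) = h²
Y = 6 (Y = 2*((1 - 1*2)*(-1)) + 4 = 2*((1 - 2)*(-1)) + 4 = 2*(-1*(-1)) + 4 = 2*1 + 4 = 2 + 4 = 6)
w(n, r) = 6 + n² (w(n, r) = n*n + 6 = n² + 6 = 6 + n²)
(-87*212)*w(d(-3, -5), 13) = (-87*212)*(6 + ((-5)²)²) = -18444*(6 + 25²) = -18444*(6 + 625) = -18444*631 = -11638164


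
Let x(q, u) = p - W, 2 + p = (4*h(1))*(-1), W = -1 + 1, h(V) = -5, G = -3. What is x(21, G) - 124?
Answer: -106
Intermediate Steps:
W = 0
p = 18 (p = -2 + (4*(-5))*(-1) = -2 - 20*(-1) = -2 + 20 = 18)
x(q, u) = 18 (x(q, u) = 18 - 1*0 = 18 + 0 = 18)
x(21, G) - 124 = 18 - 124 = -106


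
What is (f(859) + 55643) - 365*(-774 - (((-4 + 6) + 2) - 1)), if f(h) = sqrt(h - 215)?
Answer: 339248 + 2*sqrt(161) ≈ 3.3927e+5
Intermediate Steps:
f(h) = sqrt(-215 + h)
(f(859) + 55643) - 365*(-774 - (((-4 + 6) + 2) - 1)) = (sqrt(-215 + 859) + 55643) - 365*(-774 - (((-4 + 6) + 2) - 1)) = (sqrt(644) + 55643) - 365*(-774 - ((2 + 2) - 1)) = (2*sqrt(161) + 55643) - 365*(-774 - (4 - 1)) = (55643 + 2*sqrt(161)) - 365*(-774 - 1*3) = (55643 + 2*sqrt(161)) - 365*(-774 - 3) = (55643 + 2*sqrt(161)) - 365*(-777) = (55643 + 2*sqrt(161)) + 283605 = 339248 + 2*sqrt(161)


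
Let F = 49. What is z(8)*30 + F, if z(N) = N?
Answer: 289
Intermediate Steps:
z(8)*30 + F = 8*30 + 49 = 240 + 49 = 289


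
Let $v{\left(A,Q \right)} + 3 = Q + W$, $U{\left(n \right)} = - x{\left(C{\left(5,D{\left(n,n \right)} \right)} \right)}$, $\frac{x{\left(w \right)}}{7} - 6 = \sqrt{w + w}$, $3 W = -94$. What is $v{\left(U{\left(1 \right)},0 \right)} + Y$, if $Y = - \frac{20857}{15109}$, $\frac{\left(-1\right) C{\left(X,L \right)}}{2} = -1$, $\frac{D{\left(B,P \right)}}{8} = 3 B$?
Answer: $- \frac{1618798}{45327} \approx -35.714$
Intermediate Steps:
$W = - \frac{94}{3}$ ($W = \frac{1}{3} \left(-94\right) = - \frac{94}{3} \approx -31.333$)
$D{\left(B,P \right)} = 24 B$ ($D{\left(B,P \right)} = 8 \cdot 3 B = 24 B$)
$C{\left(X,L \right)} = 2$ ($C{\left(X,L \right)} = \left(-2\right) \left(-1\right) = 2$)
$x{\left(w \right)} = 42 + 7 \sqrt{2} \sqrt{w}$ ($x{\left(w \right)} = 42 + 7 \sqrt{w + w} = 42 + 7 \sqrt{2 w} = 42 + 7 \sqrt{2} \sqrt{w}$)
$U{\left(n \right)} = -56$ ($U{\left(n \right)} = - (42 + 7 \sqrt{2} \sqrt{2}) = - (42 + 14) = \left(-1\right) 56 = -56$)
$v{\left(A,Q \right)} = - \frac{103}{3} + Q$ ($v{\left(A,Q \right)} = -3 + \left(Q - \frac{94}{3}\right) = -3 + \left(- \frac{94}{3} + Q\right) = - \frac{103}{3} + Q$)
$Y = - \frac{20857}{15109}$ ($Y = \left(-20857\right) \frac{1}{15109} = - \frac{20857}{15109} \approx -1.3804$)
$v{\left(U{\left(1 \right)},0 \right)} + Y = \left(- \frac{103}{3} + 0\right) - \frac{20857}{15109} = - \frac{103}{3} - \frac{20857}{15109} = - \frac{1618798}{45327}$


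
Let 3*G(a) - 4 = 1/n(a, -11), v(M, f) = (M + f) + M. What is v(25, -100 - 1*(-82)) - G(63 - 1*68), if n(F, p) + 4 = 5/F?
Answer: 461/15 ≈ 30.733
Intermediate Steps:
n(F, p) = -4 + 5/F
v(M, f) = f + 2*M
G(a) = 4/3 + 1/(3*(-4 + 5/a))
v(25, -100 - 1*(-82)) - G(63 - 1*68) = ((-100 - 1*(-82)) + 2*25) - 5*(-4 + 3*(63 - 1*68))/(3*(-5 + 4*(63 - 1*68))) = ((-100 + 82) + 50) - 5*(-4 + 3*(63 - 68))/(3*(-5 + 4*(63 - 68))) = (-18 + 50) - 5*(-4 + 3*(-5))/(3*(-5 + 4*(-5))) = 32 - 5*(-4 - 15)/(3*(-5 - 20)) = 32 - 5*(-19)/(3*(-25)) = 32 - 5*(-1)*(-19)/(3*25) = 32 - 1*19/15 = 32 - 19/15 = 461/15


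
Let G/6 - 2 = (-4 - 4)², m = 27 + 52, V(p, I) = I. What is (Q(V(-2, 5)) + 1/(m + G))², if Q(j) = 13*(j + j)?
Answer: 3813186001/225625 ≈ 16901.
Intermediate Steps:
Q(j) = 26*j (Q(j) = 13*(2*j) = 26*j)
m = 79
G = 396 (G = 12 + 6*(-4 - 4)² = 12 + 6*(-8)² = 12 + 6*64 = 12 + 384 = 396)
(Q(V(-2, 5)) + 1/(m + G))² = (26*5 + 1/(79 + 396))² = (130 + 1/475)² = (61751/475)² = 3813186001/225625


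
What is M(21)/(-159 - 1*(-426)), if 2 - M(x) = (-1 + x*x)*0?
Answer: 2/267 ≈ 0.0074906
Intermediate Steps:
M(x) = 2 (M(x) = 2 - (-1 + x*x)*0 = 2 - (-1 + x²)*0 = 2 - 1*0 = 2 + 0 = 2)
M(21)/(-159 - 1*(-426)) = 2/(-159 - 1*(-426)) = 2/(-159 + 426) = 2/267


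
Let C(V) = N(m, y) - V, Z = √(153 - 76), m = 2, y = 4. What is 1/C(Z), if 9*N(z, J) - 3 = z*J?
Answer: -9/556 - 81*√77/6116 ≈ -0.13240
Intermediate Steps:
N(z, J) = ⅓ + J*z/9 (N(z, J) = ⅓ + (z*J)/9 = ⅓ + (J*z)/9 = ⅓ + J*z/9)
Z = √77 ≈ 8.7750
C(V) = 11/9 - V (C(V) = (⅓ + (⅑)*4*2) - V = (⅓ + 8/9) - V = 11/9 - V)
1/C(Z) = 1/(11/9 - √77)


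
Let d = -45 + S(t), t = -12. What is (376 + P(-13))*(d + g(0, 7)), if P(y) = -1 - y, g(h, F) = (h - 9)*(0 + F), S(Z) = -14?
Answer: -47336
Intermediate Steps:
g(h, F) = F*(-9 + h) (g(h, F) = (-9 + h)*F = F*(-9 + h))
d = -59 (d = -45 - 14 = -59)
(376 + P(-13))*(d + g(0, 7)) = (376 + (-1 - 1*(-13)))*(-59 + 7*(-9 + 0)) = (376 + (-1 + 13))*(-59 + 7*(-9)) = (376 + 12)*(-59 - 63) = 388*(-122) = -47336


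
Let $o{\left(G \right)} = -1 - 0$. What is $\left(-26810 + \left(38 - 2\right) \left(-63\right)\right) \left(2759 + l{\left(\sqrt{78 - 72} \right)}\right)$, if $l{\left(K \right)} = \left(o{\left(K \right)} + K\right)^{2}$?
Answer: $-80429748 + 58156 \sqrt{6} \approx -8.0287 \cdot 10^{7}$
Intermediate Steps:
$o{\left(G \right)} = -1$ ($o{\left(G \right)} = -1 + 0 = -1$)
$l{\left(K \right)} = \left(-1 + K\right)^{2}$
$\left(-26810 + \left(38 - 2\right) \left(-63\right)\right) \left(2759 + l{\left(\sqrt{78 - 72} \right)}\right) = \left(-26810 + \left(38 - 2\right) \left(-63\right)\right) \left(2759 + \left(-1 + \sqrt{78 - 72}\right)^{2}\right) = \left(-26810 + 36 \left(-63\right)\right) \left(2759 + \left(-1 + \sqrt{6}\right)^{2}\right) = \left(-26810 - 2268\right) \left(2759 + \left(-1 + \sqrt{6}\right)^{2}\right) = - 29078 \left(2759 + \left(-1 + \sqrt{6}\right)^{2}\right) = -80226202 - 29078 \left(-1 + \sqrt{6}\right)^{2}$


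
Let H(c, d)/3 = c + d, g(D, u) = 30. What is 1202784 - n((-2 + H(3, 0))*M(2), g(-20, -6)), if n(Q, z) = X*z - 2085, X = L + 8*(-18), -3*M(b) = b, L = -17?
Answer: 1209699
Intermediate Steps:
M(b) = -b/3
X = -161 (X = -17 + 8*(-18) = -17 - 144 = -161)
H(c, d) = 3*c + 3*d (H(c, d) = 3*(c + d) = 3*c + 3*d)
n(Q, z) = -2085 - 161*z (n(Q, z) = -161*z - 2085 = -2085 - 161*z)
1202784 - n((-2 + H(3, 0))*M(2), g(-20, -6)) = 1202784 - (-2085 - 161*30) = 1202784 - (-2085 - 4830) = 1202784 - 1*(-6915) = 1202784 + 6915 = 1209699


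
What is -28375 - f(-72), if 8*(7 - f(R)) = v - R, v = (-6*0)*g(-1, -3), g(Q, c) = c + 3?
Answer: -28373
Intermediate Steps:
g(Q, c) = 3 + c
v = 0 (v = (-6*0)*(3 - 3) = 0*0 = 0)
f(R) = 7 + R/8 (f(R) = 7 - (0 - R)/8 = 7 - (-1)*R/8 = 7 + R/8)
-28375 - f(-72) = -28375 - (7 + (1/8)*(-72)) = -28375 - (7 - 9) = -28375 - 1*(-2) = -28375 + 2 = -28373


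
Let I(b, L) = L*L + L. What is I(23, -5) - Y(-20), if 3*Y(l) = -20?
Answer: 80/3 ≈ 26.667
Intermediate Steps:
I(b, L) = L + L**2 (I(b, L) = L**2 + L = L + L**2)
Y(l) = -20/3 (Y(l) = (1/3)*(-20) = -20/3)
I(23, -5) - Y(-20) = -5*(1 - 5) - 1*(-20/3) = -5*(-4) + 20/3 = 20 + 20/3 = 80/3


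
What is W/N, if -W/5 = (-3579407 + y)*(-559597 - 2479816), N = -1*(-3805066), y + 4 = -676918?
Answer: -64683708474385/3805066 ≈ -1.6999e+7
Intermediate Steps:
y = -676922 (y = -4 - 676918 = -676922)
N = 3805066
W = -64683708474385 (W = -5*(-3579407 - 676922)*(-559597 - 2479816) = -(-21281645)*(-3039413) = -5*12936741694877 = -64683708474385)
W/N = -64683708474385/3805066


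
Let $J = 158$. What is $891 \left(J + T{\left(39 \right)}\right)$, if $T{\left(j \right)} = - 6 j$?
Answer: $-67716$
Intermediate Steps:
$891 \left(J + T{\left(39 \right)}\right) = 891 \left(158 - 234\right) = 891 \left(-76\right) = -67716$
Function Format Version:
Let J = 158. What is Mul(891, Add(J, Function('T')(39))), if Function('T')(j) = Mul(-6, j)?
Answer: -67716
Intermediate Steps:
Mul(891, Add(J, Function('T')(39))) = Mul(891, Add(158, Mul(-6, 39))) = Mul(891, Add(158, -234)) = Mul(891, -76) = -67716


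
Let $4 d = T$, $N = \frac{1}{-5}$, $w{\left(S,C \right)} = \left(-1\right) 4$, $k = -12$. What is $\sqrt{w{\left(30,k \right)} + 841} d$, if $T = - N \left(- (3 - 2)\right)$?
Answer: $- \frac{3 \sqrt{93}}{20} \approx -1.4465$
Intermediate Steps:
$w{\left(S,C \right)} = -4$
$N = - \frac{1}{5} \approx -0.2$
$T = - \frac{1}{5}$ ($T = \left(-1\right) \left(- \frac{1}{5}\right) \left(- (3 - 2)\right) = \frac{\left(-1\right) 1}{5} = \frac{1}{5} \left(-1\right) = - \frac{1}{5} \approx -0.2$)
$d = - \frac{1}{20}$ ($d = \frac{1}{4} \left(- \frac{1}{5}\right) = - \frac{1}{20} \approx -0.05$)
$\sqrt{w{\left(30,k \right)} + 841} d = \sqrt{-4 + 841} \left(- \frac{1}{20}\right) = \sqrt{837} \left(- \frac{1}{20}\right) = 3 \sqrt{93} \left(- \frac{1}{20}\right) = - \frac{3 \sqrt{93}}{20}$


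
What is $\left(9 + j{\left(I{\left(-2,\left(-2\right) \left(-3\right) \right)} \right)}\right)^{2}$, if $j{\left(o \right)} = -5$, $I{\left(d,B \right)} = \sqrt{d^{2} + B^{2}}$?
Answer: $16$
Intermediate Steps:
$I{\left(d,B \right)} = \sqrt{B^{2} + d^{2}}$
$\left(9 + j{\left(I{\left(-2,\left(-2\right) \left(-3\right) \right)} \right)}\right)^{2} = \left(9 - 5\right)^{2} = 4^{2} = 16$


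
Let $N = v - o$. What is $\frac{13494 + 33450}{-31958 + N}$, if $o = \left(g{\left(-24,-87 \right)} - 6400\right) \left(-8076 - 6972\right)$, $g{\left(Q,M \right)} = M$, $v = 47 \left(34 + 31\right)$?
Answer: $- \frac{46944}{97645279} \approx -0.00048076$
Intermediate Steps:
$v = 3055$ ($v = 47 \cdot 65 = 3055$)
$o = 97616376$ ($o = \left(-87 - 6400\right) \left(-8076 - 6972\right) = \left(-6487\right) \left(-15048\right) = 97616376$)
$N = -97613321$ ($N = 3055 - 97616376 = -97613321$)
$\frac{13494 + 33450}{-31958 + N} = \frac{13494 + 33450}{-31958 - 97613321} = \frac{46944}{-97645279} = 46944 \left(- \frac{1}{97645279}\right) = - \frac{46944}{97645279}$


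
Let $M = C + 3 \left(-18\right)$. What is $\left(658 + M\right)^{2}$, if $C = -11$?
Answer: $351649$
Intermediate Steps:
$M = -65$ ($M = -11 + 3 \left(-18\right) = -11 - 54 = -65$)
$\left(658 + M\right)^{2} = \left(658 - 65\right)^{2} = 593^{2} = 351649$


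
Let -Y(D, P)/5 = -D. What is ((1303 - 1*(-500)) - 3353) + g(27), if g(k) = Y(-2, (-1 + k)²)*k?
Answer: -1820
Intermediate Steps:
Y(D, P) = 5*D (Y(D, P) = -(-5)*D = 5*D)
g(k) = -10*k (g(k) = (5*(-2))*k = -10*k)
((1303 - 1*(-500)) - 3353) + g(27) = ((1303 - 1*(-500)) - 3353) - 10*27 = ((1303 + 500) - 3353) - 270 = (1803 - 3353) - 270 = -1550 - 270 = -1820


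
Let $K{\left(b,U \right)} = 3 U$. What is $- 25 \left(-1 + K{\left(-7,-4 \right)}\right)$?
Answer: $325$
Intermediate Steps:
$- 25 \left(-1 + K{\left(-7,-4 \right)}\right) = - 25 \left(-1 + 3 \left(-4\right)\right) = - 25 \left(-1 - 12\right) = \left(-25\right) \left(-13\right) = 325$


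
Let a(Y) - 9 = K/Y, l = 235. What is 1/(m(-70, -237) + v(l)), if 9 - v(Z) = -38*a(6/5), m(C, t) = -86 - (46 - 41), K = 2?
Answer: 3/970 ≈ 0.0030928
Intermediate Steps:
a(Y) = 9 + 2/Y
m(C, t) = -91 (m(C, t) = -86 - 1*5 = -86 - 5 = -91)
v(Z) = 1243/3 (v(Z) = 9 - (-38)*(9 + 2/((6/5))) = 9 - (-38)*(9 + 2/((6*(⅕)))) = 9 - (-38)*(9 + 2/(6/5)) = 9 - (-38)*(9 + 2*(⅚)) = 9 - (-38)*(9 + 5/3) = 9 - (-38)*32/3 = 9 - 1*(-1216/3) = 9 + 1216/3 = 1243/3)
1/(m(-70, -237) + v(l)) = 1/(-91 + 1243/3) = 1/(970/3) = 3/970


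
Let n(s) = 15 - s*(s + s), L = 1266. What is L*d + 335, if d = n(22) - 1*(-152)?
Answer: -1013731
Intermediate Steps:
n(s) = 15 - 2*s² (n(s) = 15 - s*2*s = 15 - 2*s²)
d = -801 (d = (15 - 2*22²) - 1*(-152) = (15 - 2*484) + 152 = (15 - 968) + 152 = -953 + 152 = -801)
L*d + 335 = 1266*(-801) + 335 = -1014066 + 335 = -1013731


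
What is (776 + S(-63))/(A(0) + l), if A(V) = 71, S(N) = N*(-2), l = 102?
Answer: 902/173 ≈ 5.2139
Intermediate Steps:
S(N) = -2*N
(776 + S(-63))/(A(0) + l) = (776 - 2*(-63))/(71 + 102) = (776 + 126)/173 = 902*(1/173) = 902/173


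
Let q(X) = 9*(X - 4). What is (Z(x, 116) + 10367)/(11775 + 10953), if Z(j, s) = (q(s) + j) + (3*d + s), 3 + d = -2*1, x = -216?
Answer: 2815/5682 ≈ 0.49542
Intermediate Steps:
d = -5 (d = -3 - 2*1 = -3 - 2 = -5)
q(X) = -36 + 9*X (q(X) = 9*(-4 + X) = -36 + 9*X)
Z(j, s) = -51 + j + 10*s (Z(j, s) = ((-36 + 9*s) + j) + (3*(-5) + s) = (-36 + j + 9*s) + (-15 + s) = -51 + j + 10*s)
(Z(x, 116) + 10367)/(11775 + 10953) = ((-51 - 216 + 10*116) + 10367)/(11775 + 10953) = ((-51 - 216 + 1160) + 10367)/22728 = (893 + 10367)*(1/22728) = 11260*(1/22728) = 2815/5682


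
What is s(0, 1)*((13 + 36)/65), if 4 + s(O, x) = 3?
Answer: -49/65 ≈ -0.75385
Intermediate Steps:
s(O, x) = -1 (s(O, x) = -4 + 3 = -1)
s(0, 1)*((13 + 36)/65) = -(13 + 36)/65 = -49/65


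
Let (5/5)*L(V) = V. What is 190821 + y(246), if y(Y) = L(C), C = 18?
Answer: 190839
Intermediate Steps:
L(V) = V
y(Y) = 18
190821 + y(246) = 190821 + 18 = 190839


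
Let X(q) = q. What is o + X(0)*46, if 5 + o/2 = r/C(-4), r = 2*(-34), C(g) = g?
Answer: 24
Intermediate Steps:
r = -68
o = 24 (o = -10 + 2*(-68/(-4)) = -10 + 2*(-68*(-¼)) = -10 + 2*17 = -10 + 34 = 24)
o + X(0)*46 = 24 + 0*46 = 24 + 0 = 24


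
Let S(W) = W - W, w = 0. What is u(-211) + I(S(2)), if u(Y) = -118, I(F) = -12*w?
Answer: -118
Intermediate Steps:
S(W) = 0
I(F) = 0 (I(F) = -12*0 = 0)
u(-211) + I(S(2)) = -118 + 0 = -118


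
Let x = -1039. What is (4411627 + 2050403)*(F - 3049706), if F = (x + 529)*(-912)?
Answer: -16701672269580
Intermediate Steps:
F = 465120 (F = (-1039 + 529)*(-912) = -510*(-912) = 465120)
(4411627 + 2050403)*(F - 3049706) = (4411627 + 2050403)*(465120 - 3049706) = 6462030*(-2584586) = -16701672269580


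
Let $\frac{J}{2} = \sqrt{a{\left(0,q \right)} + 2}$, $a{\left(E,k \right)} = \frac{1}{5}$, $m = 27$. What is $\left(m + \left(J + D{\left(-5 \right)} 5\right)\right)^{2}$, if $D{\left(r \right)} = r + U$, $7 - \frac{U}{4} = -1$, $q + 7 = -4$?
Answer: $\frac{131264}{5} + \frac{648 \sqrt{55}}{5} \approx 27214.0$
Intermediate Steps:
$q = -11$ ($q = -7 - 4 = -11$)
$U = 32$ ($U = 28 - -4 = 28 + 4 = 32$)
$a{\left(E,k \right)} = \frac{1}{5}$
$D{\left(r \right)} = 32 + r$ ($D{\left(r \right)} = r + 32 = 32 + r$)
$J = \frac{2 \sqrt{55}}{5}$ ($J = 2 \sqrt{\frac{1}{5} + 2} = 2 \sqrt{\frac{11}{5}} = 2 \frac{\sqrt{55}}{5} = \frac{2 \sqrt{55}}{5} \approx 2.9665$)
$\left(m + \left(J + D{\left(-5 \right)} 5\right)\right)^{2} = \left(27 + \left(\frac{2 \sqrt{55}}{5} + \left(32 - 5\right) 5\right)\right)^{2} = \left(27 + \left(\frac{2 \sqrt{55}}{5} + 27 \cdot 5\right)\right)^{2} = \left(27 + \left(\frac{2 \sqrt{55}}{5} + 135\right)\right)^{2} = \left(27 + \left(135 + \frac{2 \sqrt{55}}{5}\right)\right)^{2} = \left(162 + \frac{2 \sqrt{55}}{5}\right)^{2}$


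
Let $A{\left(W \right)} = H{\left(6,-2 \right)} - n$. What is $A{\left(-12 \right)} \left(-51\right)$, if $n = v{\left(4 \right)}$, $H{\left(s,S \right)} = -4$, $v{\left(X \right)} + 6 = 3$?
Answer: $51$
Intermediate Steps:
$v{\left(X \right)} = -3$ ($v{\left(X \right)} = -6 + 3 = -3$)
$n = -3$
$A{\left(W \right)} = -1$ ($A{\left(W \right)} = -4 - -3 = -4 + 3 = -1$)
$A{\left(-12 \right)} \left(-51\right) = \left(-1\right) \left(-51\right) = 51$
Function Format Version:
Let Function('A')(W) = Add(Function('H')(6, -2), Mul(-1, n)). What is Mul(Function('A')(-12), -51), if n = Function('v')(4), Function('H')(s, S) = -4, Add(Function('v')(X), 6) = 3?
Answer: 51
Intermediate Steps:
Function('v')(X) = -3 (Function('v')(X) = Add(-6, 3) = -3)
n = -3
Function('A')(W) = -1 (Function('A')(W) = Add(-4, Mul(-1, -3)) = Add(-4, 3) = -1)
Mul(Function('A')(-12), -51) = Mul(-1, -51) = 51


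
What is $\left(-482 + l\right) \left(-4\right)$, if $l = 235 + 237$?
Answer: $40$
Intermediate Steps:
$l = 472$
$\left(-482 + l\right) \left(-4\right) = \left(-482 + 472\right) \left(-4\right) = \left(-10\right) \left(-4\right) = 40$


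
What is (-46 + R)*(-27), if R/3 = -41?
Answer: 4563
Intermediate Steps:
R = -123 (R = 3*(-41) = -123)
(-46 + R)*(-27) = (-46 - 123)*(-27) = -169*(-27) = 4563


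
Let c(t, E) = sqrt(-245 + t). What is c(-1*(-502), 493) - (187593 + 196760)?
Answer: -384353 + sqrt(257) ≈ -3.8434e+5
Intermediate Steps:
c(-1*(-502), 493) - (187593 + 196760) = sqrt(-245 - 1*(-502)) - (187593 + 196760) = sqrt(-245 + 502) - 1*384353 = sqrt(257) - 384353 = -384353 + sqrt(257)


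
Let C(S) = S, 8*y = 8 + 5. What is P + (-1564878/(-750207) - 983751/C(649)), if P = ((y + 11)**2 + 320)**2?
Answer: 151765681226431021/664759422976 ≈ 2.2830e+5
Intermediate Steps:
y = 13/8 (y = (8 + 5)/8 = (1/8)*13 = 13/8 ≈ 1.6250)
P = 941323761/4096 (P = ((13/8 + 11)**2 + 320)**2 = ((101/8)**2 + 320)**2 = (10201/64 + 320)**2 = (30681/64)**2 = 941323761/4096 ≈ 2.2982e+5)
P + (-1564878/(-750207) - 983751/C(649)) = 941323761/4096 + (-1564878/(-750207) - 983751/649) = 941323761/4096 + (-1564878*(-1/750207) - 983751*1/649) = 941323761/4096 + (521626/250069 - 983751/649) = 941323761/4096 - 245667093545/162294781 = 151765681226431021/664759422976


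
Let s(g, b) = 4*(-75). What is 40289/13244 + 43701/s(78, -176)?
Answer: -11806028/82775 ≈ -142.63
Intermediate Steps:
s(g, b) = -300
40289/13244 + 43701/s(78, -176) = 40289/13244 + 43701/(-300) = 40289*(1/13244) + 43701*(-1/300) = 40289/13244 - 14567/100 = -11806028/82775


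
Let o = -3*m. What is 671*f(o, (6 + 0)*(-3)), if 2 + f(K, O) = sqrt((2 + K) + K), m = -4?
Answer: -1342 + 671*sqrt(26) ≈ 2079.4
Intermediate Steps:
o = 12 (o = -3*(-4) = 12)
f(K, O) = -2 + sqrt(2 + 2*K) (f(K, O) = -2 + sqrt((2 + K) + K) = -2 + sqrt(2 + 2*K))
671*f(o, (6 + 0)*(-3)) = 671*(-2 + sqrt(2 + 2*12)) = 671*(-2 + sqrt(2 + 24)) = 671*(-2 + sqrt(26)) = -1342 + 671*sqrt(26)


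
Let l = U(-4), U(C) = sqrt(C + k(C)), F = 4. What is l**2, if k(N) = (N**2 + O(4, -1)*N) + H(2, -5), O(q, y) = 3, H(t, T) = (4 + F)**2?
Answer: 64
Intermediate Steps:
H(t, T) = 64 (H(t, T) = (4 + 4)**2 = 8**2 = 64)
k(N) = 64 + N**2 + 3*N (k(N) = (N**2 + 3*N) + 64 = 64 + N**2 + 3*N)
U(C) = sqrt(64 + C**2 + 4*C) (U(C) = sqrt(C + (64 + C**2 + 3*C)) = sqrt(64 + C**2 + 4*C))
l = 8 (l = sqrt(64 + (-4)**2 + 4*(-4)) = sqrt(64 + 16 - 16) = sqrt(64) = 8)
l**2 = 8**2 = 64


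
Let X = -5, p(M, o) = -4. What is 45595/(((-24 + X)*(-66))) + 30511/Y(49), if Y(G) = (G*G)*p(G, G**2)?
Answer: 17249833/835548 ≈ 20.645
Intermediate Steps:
Y(G) = -4*G**2 (Y(G) = (G*G)*(-4) = G**2*(-4) = -4*G**2)
45595/(((-24 + X)*(-66))) + 30511/Y(49) = 45595/(((-24 - 5)*(-66))) + 30511/((-4*49**2)) = 45595/((-29*(-66))) + 30511/((-4*2401)) = 45595/1914 + 30511/(-9604) = 45595*(1/1914) + 30511*(-1/9604) = 4145/174 - 30511/9604 = 17249833/835548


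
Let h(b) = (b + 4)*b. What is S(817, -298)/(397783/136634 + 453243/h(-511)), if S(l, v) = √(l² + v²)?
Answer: 1685653658*√756293/7856420493 ≈ 186.59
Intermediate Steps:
h(b) = b*(4 + b) (h(b) = (4 + b)*b = b*(4 + b))
S(817, -298)/(397783/136634 + 453243/h(-511)) = √(817² + (-298)²)/(397783/136634 + 453243/((-511*(4 - 511)))) = √(667489 + 88804)/(397783*(1/136634) + 453243/((-511*(-507)))) = √756293/(397783/136634 + 453243/259077) = √756293/(397783/136634 + 453243*(1/259077)) = √756293/(397783/136634 + 21583/12337) = √756293/(7856420493/1685653658) = √756293*(1685653658/7856420493) = 1685653658*√756293/7856420493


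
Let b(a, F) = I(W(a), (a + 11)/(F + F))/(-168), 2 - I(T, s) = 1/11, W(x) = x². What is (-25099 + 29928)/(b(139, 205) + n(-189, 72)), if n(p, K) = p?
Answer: -424952/16633 ≈ -25.549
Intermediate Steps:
I(T, s) = 21/11 (I(T, s) = 2 - 1/11 = 21/11)
b(a, F) = -1/88 (b(a, F) = (21/11)/(-168) = (21/11)*(-1/168) = -1/88)
(-25099 + 29928)/(b(139, 205) + n(-189, 72)) = (-25099 + 29928)/(-1/88 - 189) = 4829/(-16633/88) = 4829*(-88/16633) = -424952/16633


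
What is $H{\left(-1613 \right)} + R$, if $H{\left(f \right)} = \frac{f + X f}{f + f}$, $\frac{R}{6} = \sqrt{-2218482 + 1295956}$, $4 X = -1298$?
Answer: $- \frac{647}{4} + 6 i \sqrt{922526} \approx -161.75 + 5762.9 i$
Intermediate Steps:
$X = - \frac{649}{2}$ ($X = \frac{1}{4} \left(-1298\right) = - \frac{649}{2} \approx -324.5$)
$R = 6 i \sqrt{922526}$ ($R = 6 \sqrt{-2218482 + 1295956} = 6 \sqrt{-922526} = 6 i \sqrt{922526} \approx 5762.9 i$)
$H{\left(f \right)} = - \frac{647}{4}$ ($H{\left(f \right)} = \frac{f - \frac{649 f}{2}}{f + f} = \frac{\left(- \frac{647}{2}\right) f}{2 f} = - \frac{647 f}{2} \frac{1}{2 f} = - \frac{647}{4}$)
$H{\left(-1613 \right)} + R = - \frac{647}{4} + 6 i \sqrt{922526}$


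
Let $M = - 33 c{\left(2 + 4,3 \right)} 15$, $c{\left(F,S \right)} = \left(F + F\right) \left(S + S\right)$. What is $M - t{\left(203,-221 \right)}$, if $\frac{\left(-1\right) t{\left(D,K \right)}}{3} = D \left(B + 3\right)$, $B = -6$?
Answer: $-37467$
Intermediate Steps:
$t{\left(D,K \right)} = 9 D$ ($t{\left(D,K \right)} = - 3 D \left(-6 + 3\right) = - 3 D \left(-3\right) = - 3 \left(- 3 D\right) = 9 D$)
$c{\left(F,S \right)} = 4 F S$ ($c{\left(F,S \right)} = 2 F 2 S = 4 F S$)
$M = -35640$ ($M = - 33 \cdot 4 \left(2 + 4\right) 3 \cdot 15 = - 33 \cdot 4 \cdot 6 \cdot 3 \cdot 15 = \left(-33\right) 72 \cdot 15 = \left(-2376\right) 15 = -35640$)
$M - t{\left(203,-221 \right)} = -35640 - 9 \cdot 203 = -35640 - 1827 = -37467$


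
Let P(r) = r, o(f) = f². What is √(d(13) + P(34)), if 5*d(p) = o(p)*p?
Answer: 3*√1315/5 ≈ 21.758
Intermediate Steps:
d(p) = p³/5 (d(p) = (p²*p)/5 = p³/5)
√(d(13) + P(34)) = √((⅕)*13³ + 34) = √((⅕)*2197 + 34) = √(2197/5 + 34) = √(2367/5) = 3*√1315/5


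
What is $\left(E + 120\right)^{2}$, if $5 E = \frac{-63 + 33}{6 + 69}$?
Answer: $\frac{8988004}{625} \approx 14381.0$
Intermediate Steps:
$E = - \frac{2}{25}$ ($E = \frac{\left(-63 + 33\right) \frac{1}{6 + 69}}{5} = \frac{\left(-30\right) \frac{1}{75}}{5} = \frac{1}{5} \left(- \frac{2}{5}\right) = - \frac{2}{25} \approx -0.08$)
$\left(E + 120\right)^{2} = \left(- \frac{2}{25} + 120\right)^{2} = \left(\frac{2998}{25}\right)^{2} = \frac{8988004}{625}$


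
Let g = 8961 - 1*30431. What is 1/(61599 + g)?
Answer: 1/40129 ≈ 2.4920e-5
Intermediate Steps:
g = -21470 (g = 8961 - 30431 = -21470)
1/(61599 + g) = 1/(61599 - 21470) = 1/40129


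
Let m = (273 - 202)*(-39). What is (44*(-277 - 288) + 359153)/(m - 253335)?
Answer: -111431/85368 ≈ -1.3053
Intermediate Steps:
m = -2769 (m = 71*(-39) = -2769)
(44*(-277 - 288) + 359153)/(m - 253335) = (44*(-277 - 288) + 359153)/(-2769 - 253335) = (44*(-565) + 359153)/(-256104) = (-24860 + 359153)*(-1/256104) = 334293*(-1/256104) = -111431/85368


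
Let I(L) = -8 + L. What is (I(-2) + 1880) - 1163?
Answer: 707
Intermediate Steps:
(I(-2) + 1880) - 1163 = ((-8 - 2) + 1880) - 1163 = (-10 + 1880) - 1163 = 1870 - 1163 = 707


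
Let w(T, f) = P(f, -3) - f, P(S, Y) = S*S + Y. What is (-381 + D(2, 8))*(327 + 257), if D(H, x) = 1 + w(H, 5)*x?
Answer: -142496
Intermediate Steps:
P(S, Y) = Y + S² (P(S, Y) = S² + Y = Y + S²)
w(T, f) = -3 + f² - f (w(T, f) = (-3 + f²) - f = -3 + f² - f)
D(H, x) = 1 + 17*x (D(H, x) = 1 + (-3 + 5² - 1*5)*x = 1 + (-3 + 25 - 5)*x = 1 + 17*x)
(-381 + D(2, 8))*(327 + 257) = (-381 + (1 + 17*8))*(327 + 257) = (-381 + (1 + 136))*584 = (-381 + 137)*584 = -244*584 = -142496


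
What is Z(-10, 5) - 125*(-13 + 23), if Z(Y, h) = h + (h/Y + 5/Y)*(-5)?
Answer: -1240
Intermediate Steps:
Z(Y, h) = h - 25/Y - 5*h/Y (Z(Y, h) = h + (5/Y + h/Y)*(-5) = h + (-25/Y - 5*h/Y) = h - 25/Y - 5*h/Y)
Z(-10, 5) - 125*(-13 + 23) = (-25 - 5*5 - 10*5)/(-10) - 125*(-13 + 23) = -(-25 - 25 - 50)/10 - 125*10 = -⅒*(-100) - 1250 = 10 - 1250 = -1240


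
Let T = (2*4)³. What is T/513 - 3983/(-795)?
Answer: 816773/135945 ≈ 6.0081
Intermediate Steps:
T = 512 (T = 8³ = 512)
T/513 - 3983/(-795) = 512/513 - 3983/(-795) = 512*(1/513) - 3983*(-1/795) = 512/513 + 3983/795 = 816773/135945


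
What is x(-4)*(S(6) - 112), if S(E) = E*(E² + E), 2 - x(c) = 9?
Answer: -980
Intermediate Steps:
x(c) = -7 (x(c) = 2 - 1*9 = 2 - 9 = -7)
S(E) = E*(E + E²)
x(-4)*(S(6) - 112) = -7*(6²*(1 + 6) - 112) = -7*(36*7 - 112) = -7*(252 - 112) = -7*140 = -980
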